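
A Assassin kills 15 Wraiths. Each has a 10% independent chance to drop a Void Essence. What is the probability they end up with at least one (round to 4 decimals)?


P(at least one) = 1 - P(none) = 1 - (1-p)^n
p = 10/100 = 0.1
1 - p = 0.9
(1 - p)^15 = 0.9^15 = 0.205891
P(at least one) = 1 - 0.205891 = 0.7941

0.7941


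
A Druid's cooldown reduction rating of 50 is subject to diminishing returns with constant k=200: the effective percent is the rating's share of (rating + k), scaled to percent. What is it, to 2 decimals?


effective% = rating / (rating + k) * 100
= 50 / (50 + 200) * 100
= 50 / 250 * 100
= 0.2 * 100
= 20.00%

20.00%


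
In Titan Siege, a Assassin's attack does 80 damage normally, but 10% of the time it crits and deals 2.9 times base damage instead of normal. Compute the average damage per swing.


E[dmg] = base * (1 + crit_chance * (crit_mult - 1))
cc as decimal = 10/100 = 0.1
cm - 1 = 2.9 - 1 = 1.9
Bonus factor = 0.1 * 1.9 = 0.19
Total multiplier = 1 + 0.19 = 1.19
Expected damage = 80 * 1.19 = 95.20

95.20 damage


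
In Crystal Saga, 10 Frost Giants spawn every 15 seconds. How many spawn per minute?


Spawns per minute = count * (60 / interval)
= 10 * (60 / 15)
= 10 * 4.0
= 40.0

40.0 per minute


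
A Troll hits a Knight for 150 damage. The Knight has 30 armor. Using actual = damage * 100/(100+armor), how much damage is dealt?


actual = 150 * 100 / (100 + 30)
= 150 * 100 / 130
= 15000 / 130
= 115.38

115.38 damage


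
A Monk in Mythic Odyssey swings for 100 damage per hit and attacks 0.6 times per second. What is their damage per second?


DPS = damage * attack_speed
= 100 * 0.6
= 60.0

60.0 DPS


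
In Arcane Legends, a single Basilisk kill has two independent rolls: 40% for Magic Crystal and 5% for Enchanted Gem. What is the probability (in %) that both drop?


For independent events, P(both) = P(A) * P(B)
= 40% * 5%
= 200 / 100 %
= 2.0%

2.0%


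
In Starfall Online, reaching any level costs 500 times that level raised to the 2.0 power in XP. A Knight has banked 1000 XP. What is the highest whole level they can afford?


XP = 500 * level^2.0, so level = (XP / 500)^(1/2.0)
= (1000 / 500)^(1/2.0)
= 2.0^0.5
= 1.4142
Floor: level = 1

level 1


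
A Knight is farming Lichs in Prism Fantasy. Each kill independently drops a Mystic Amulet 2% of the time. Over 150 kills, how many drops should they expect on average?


Expected drops = kills * (drop_rate / 100)
= 150 * (2 / 100)
= 150 * 0.02
= 3.0

3.0 drops


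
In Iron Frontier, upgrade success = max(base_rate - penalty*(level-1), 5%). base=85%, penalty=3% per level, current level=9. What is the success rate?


raw_rate = 85 - 3 * (9 - 1)
= 85 - 3 * 8
= 85 - 24
= 61
Apply floor: max(61, 5) = 61%

61%


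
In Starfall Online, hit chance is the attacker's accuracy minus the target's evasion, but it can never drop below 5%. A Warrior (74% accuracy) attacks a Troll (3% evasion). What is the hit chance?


accuracy - evasion = 74 - 3 = 71
Apply floor: max(71, 5) = 71
Hit chance = 71%

71%


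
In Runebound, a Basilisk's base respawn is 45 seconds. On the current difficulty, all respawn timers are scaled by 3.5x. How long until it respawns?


Respawn time = base * multiplier
= 45 * 3.5
= 157.5 seconds

157.5 seconds


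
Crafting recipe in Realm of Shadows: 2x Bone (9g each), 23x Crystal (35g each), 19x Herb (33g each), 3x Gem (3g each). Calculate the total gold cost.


Cost breakdown:
  Bone: 2 * 9 = 18
  Crystal: 23 * 35 = 805
  Herb: 19 * 33 = 627
  Gem: 3 * 3 = 9
Total = 18 + 805 + 627 + 9 = 1459

1459 gold


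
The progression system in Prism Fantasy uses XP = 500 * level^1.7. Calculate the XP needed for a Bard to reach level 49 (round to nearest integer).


XP = 500 * level^1.7
Substitute level = 49:
XP = 500 * 49^1.7
= 500 * 747.0219
= 373511

373511 XP


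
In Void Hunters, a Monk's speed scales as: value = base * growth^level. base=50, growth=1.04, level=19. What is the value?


value = base * growth^level
= 50 * 1.04^19
= 50 * 2.106849
= 105.34

105.34 speed


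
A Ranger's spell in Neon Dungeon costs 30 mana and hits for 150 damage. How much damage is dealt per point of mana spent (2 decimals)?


Efficiency = damage / mana
= 150 / 30
= 5.00

5.00 dmg/mana


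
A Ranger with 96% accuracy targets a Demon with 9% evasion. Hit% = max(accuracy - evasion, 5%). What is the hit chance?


accuracy - evasion = 96 - 9 = 87
Apply floor: max(87, 5) = 87
Hit chance = 87%

87%


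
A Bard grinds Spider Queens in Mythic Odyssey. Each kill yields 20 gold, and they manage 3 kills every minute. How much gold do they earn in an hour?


Gold per minute = 20 * 3 = 60
Gold per hour = 60 * 60 = 3600

3600 gold/hour


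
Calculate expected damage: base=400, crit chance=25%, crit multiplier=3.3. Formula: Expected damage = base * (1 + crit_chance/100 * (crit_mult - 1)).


E[dmg] = base * (1 + crit_chance * (crit_mult - 1))
cc as decimal = 25/100 = 0.25
cm - 1 = 3.3 - 1 = 2.3
Bonus factor = 0.25 * 2.3 = 0.575
Total multiplier = 1 + 0.575 = 1.575
Expected damage = 400 * 1.575 = 630.00

630.00 damage


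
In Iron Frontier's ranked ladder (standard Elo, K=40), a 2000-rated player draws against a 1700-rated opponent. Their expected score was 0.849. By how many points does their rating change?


Elo update: delta = K * (S - Ea), where S = 0.5 (draws)
S - Ea = 0.5 - 0.849 = -0.349
Rating change = 40 * -0.349
= -13.96

-13.96 rating points


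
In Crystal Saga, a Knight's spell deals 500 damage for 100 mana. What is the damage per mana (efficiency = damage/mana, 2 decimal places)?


Efficiency = damage / mana
= 500 / 100
= 5.00

5.00 dmg/mana


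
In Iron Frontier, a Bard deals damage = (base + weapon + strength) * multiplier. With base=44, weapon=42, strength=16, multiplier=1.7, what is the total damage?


Sum base + weapon + str = 44 + 42 + 16 = 102
Multiply by 1.7:
102 * 1.7 = 173.4

173.4 damage


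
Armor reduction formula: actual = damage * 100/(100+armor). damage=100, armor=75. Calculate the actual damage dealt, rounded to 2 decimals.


actual = 100 * 100 / (100 + 75)
= 100 * 100 / 175
= 10000 / 175
= 57.14

57.14 damage


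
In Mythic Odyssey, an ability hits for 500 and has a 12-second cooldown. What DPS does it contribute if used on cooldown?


DPS = damage / cooldown
= 500 / 12
= 41.67

41.67 DPS


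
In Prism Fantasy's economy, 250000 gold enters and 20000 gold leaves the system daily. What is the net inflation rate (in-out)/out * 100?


Net gold = 250000 - 20000 = 230000
Inflation rate = net / sunk * 100 = 230000 / 20000 * 100
= 11.5 * 100
= 1150.00%

1150.00%


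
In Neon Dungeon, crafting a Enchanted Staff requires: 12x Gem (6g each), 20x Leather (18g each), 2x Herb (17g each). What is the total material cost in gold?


Cost breakdown:
  Gem: 12 * 6 = 72
  Leather: 20 * 18 = 360
  Herb: 2 * 17 = 34
Total = 72 + 360 + 34 = 466

466 gold


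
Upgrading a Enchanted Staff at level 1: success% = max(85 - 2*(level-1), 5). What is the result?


raw_rate = 85 - 2 * (1 - 1)
= 85 - 2 * 0
= 85 - 0
= 85
Apply floor: max(85, 5) = 85%

85%


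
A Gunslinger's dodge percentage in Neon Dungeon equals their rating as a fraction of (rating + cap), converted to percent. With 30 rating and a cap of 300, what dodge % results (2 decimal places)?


dodge% = 30 / (30 + 300) * 100
= 30 / 330 * 100
= 0.090909 * 100
= 9.09%

9.09%


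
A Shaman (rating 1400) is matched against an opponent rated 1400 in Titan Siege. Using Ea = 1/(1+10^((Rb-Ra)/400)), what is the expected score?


Elo expected score: Ea = 1/(1 + 10^((Rb-Ra)/400))
Rb - Ra = 1400 - 1400 = 0
(Rb-Ra)/400 = 0/400 = 0.0
10^0.0 = 1.0
Ea = 1/(1 + 1.0) = 1/2.0 = 0.5000

0.5000


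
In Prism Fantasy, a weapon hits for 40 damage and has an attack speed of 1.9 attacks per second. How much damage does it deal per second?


DPS = damage * attack_speed
= 40 * 1.9
= 76.0

76.0 DPS


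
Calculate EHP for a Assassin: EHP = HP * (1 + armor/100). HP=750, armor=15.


EHP = 750 * (1 + 15/100)
= 750 * (1 + 0.15)
= 750 * 1.15
= 862.5

862.5 EHP


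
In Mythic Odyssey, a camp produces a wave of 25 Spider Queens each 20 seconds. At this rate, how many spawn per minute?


Spawns per minute = count * (60 / interval)
= 25 * (60 / 20)
= 25 * 3.0
= 75.0

75.0 per minute


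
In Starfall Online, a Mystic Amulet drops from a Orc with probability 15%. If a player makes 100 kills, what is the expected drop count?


Expected drops = kills * (drop_rate / 100)
= 100 * (15 / 100)
= 100 * 0.15
= 15.0

15.0 drops


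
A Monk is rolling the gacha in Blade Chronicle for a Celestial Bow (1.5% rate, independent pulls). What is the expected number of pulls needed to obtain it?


Expected pulls for a geometric distribution = 1/p = 100 / rate%
= 100 / 1.5
= 66.67

66.67 pulls


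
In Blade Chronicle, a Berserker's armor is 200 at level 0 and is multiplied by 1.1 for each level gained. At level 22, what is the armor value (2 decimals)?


value = base * growth^level
= 200 * 1.1^22
= 200 * 8.1402749
= 1628.05

1628.05 armor


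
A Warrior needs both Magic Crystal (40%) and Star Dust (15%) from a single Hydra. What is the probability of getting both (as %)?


For independent events, P(both) = P(A) * P(B)
= 40% * 15%
= 600 / 100 %
= 6.0%

6.0%


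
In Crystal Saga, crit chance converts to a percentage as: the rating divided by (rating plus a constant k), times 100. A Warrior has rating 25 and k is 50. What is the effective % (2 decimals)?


effective% = rating / (rating + k) * 100
= 25 / (25 + 50) * 100
= 25 / 75 * 100
= 0.333333 * 100
= 33.33%

33.33%


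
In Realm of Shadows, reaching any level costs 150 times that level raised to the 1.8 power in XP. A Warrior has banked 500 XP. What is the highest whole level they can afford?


XP = 150 * level^1.8, so level = (XP / 150)^(1/1.8)
= (500 / 150)^(1/1.8)
= 3.3333^0.5556
= 1.952
Floor: level = 1

level 1


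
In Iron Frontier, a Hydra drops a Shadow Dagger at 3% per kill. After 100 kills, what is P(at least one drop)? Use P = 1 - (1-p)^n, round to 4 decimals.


P(at least one) = 1 - P(none) = 1 - (1-p)^n
p = 3/100 = 0.03
1 - p = 0.97
(1 - p)^100 = 0.97^100 = 0.047553
P(at least one) = 1 - 0.047553 = 0.9524

0.9524


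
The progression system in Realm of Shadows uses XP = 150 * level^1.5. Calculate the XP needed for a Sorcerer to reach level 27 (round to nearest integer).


XP = 150 * level^1.5
Substitute level = 27:
XP = 150 * 27^1.5
= 150 * 140.2961
= 21044

21044 XP


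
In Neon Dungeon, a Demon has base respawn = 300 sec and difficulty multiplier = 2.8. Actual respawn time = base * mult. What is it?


Respawn time = base * multiplier
= 300 * 2.8
= 840.0 seconds

840.0 seconds


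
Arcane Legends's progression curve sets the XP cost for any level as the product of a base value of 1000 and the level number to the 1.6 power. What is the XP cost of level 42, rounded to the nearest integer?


XP = 1000 * level^1.6
Substitute level = 42:
XP = 1000 * 42^1.6
= 1000 * 395.5477
= 395548

395548 XP


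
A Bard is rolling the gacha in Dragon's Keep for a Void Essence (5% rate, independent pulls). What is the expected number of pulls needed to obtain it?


Expected pulls for a geometric distribution = 1/p = 100 / rate%
= 100 / 5
= 20.0

20.0 pulls


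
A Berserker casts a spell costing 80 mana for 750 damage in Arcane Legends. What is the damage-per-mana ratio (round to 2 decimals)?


Efficiency = damage / mana
= 750 / 80
= 9.38

9.38 dmg/mana


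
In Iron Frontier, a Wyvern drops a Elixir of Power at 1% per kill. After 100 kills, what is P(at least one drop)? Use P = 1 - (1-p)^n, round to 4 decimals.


P(at least one) = 1 - P(none) = 1 - (1-p)^n
p = 1/100 = 0.01
1 - p = 0.99
(1 - p)^100 = 0.99^100 = 0.366032
P(at least one) = 1 - 0.366032 = 0.6340

0.6340


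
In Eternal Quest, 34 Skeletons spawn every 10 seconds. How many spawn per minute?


Spawns per minute = count * (60 / interval)
= 34 * (60 / 10)
= 34 * 6.0
= 204.0

204.0 per minute


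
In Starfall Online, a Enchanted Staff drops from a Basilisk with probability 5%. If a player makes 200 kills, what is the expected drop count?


Expected drops = kills * (drop_rate / 100)
= 200 * (5 / 100)
= 200 * 0.05
= 10.0

10.0 drops


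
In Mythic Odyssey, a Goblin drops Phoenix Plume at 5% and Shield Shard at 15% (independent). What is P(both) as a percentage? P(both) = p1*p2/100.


For independent events, P(both) = P(A) * P(B)
= 5% * 15%
= 75 / 100 %
= 0.75%

0.75%


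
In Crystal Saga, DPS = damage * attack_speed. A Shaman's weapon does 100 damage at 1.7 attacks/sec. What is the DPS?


DPS = damage * attack_speed
= 100 * 1.7
= 170.0

170.0 DPS


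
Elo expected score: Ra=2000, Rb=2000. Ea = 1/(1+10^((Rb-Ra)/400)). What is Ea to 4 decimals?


Elo expected score: Ea = 1/(1 + 10^((Rb-Ra)/400))
Rb - Ra = 2000 - 2000 = 0
(Rb-Ra)/400 = 0/400 = 0.0
10^0.0 = 1.0
Ea = 1/(1 + 1.0) = 1/2.0 = 0.5000

0.5000


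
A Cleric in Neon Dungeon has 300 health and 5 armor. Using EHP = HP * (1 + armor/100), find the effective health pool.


EHP = 300 * (1 + 5/100)
= 300 * (1 + 0.05)
= 300 * 1.05
= 315.0

315.0 EHP


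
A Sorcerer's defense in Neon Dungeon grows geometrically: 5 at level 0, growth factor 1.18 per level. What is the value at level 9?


value = base * growth^level
= 5 * 1.18^9
= 5 * 4.435454
= 22.18

22.18 defense


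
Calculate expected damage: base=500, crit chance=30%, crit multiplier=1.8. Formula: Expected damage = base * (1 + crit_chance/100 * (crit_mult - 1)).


E[dmg] = base * (1 + crit_chance * (crit_mult - 1))
cc as decimal = 30/100 = 0.3
cm - 1 = 1.8 - 1 = 0.8
Bonus factor = 0.3 * 0.8 = 0.24
Total multiplier = 1 + 0.24 = 1.24
Expected damage = 500 * 1.24 = 620.00

620.00 damage


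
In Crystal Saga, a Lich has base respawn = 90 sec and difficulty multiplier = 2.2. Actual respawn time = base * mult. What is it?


Respawn time = base * multiplier
= 90 * 2.2
= 198.0 seconds

198.0 seconds


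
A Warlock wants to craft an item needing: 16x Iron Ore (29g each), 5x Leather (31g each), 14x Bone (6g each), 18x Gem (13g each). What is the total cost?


Cost breakdown:
  Iron Ore: 16 * 29 = 464
  Leather: 5 * 31 = 155
  Bone: 14 * 6 = 84
  Gem: 18 * 13 = 234
Total = 464 + 155 + 84 + 234 = 937

937 gold


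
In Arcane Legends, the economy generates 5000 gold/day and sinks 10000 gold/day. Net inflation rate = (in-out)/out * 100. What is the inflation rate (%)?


Net gold = 5000 - 10000 = -5000
Inflation rate = net / sunk * 100 = -5000 / 10000 * 100
= -0.5 * 100
= -50.00%

-50.00%


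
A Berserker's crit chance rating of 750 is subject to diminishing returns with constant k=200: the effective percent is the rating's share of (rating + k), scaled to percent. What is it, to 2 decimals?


effective% = rating / (rating + k) * 100
= 750 / (750 + 200) * 100
= 750 / 950 * 100
= 0.789474 * 100
= 78.95%

78.95%


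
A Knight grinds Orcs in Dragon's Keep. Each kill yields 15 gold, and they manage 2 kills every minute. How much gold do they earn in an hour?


Gold per minute = 15 * 2 = 30
Gold per hour = 30 * 60 = 1800

1800 gold/hour


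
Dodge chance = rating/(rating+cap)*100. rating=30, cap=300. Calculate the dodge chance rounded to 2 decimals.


dodge% = 30 / (30 + 300) * 100
= 30 / 330 * 100
= 0.090909 * 100
= 9.09%

9.09%


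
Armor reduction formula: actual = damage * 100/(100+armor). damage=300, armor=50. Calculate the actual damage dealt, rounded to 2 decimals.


actual = 300 * 100 / (100 + 50)
= 300 * 100 / 150
= 30000 / 150
= 200.00

200.00 damage


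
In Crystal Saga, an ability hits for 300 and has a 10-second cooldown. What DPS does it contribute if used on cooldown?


DPS = damage / cooldown
= 300 / 10
= 30.00

30.00 DPS


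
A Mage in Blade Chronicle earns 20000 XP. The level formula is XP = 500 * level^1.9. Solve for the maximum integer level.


XP = 500 * level^1.9, so level = (XP / 500)^(1/1.9)
= (20000 / 500)^(1/1.9)
= 40.0^0.5263
= 6.9693
Floor: level = 6

level 6


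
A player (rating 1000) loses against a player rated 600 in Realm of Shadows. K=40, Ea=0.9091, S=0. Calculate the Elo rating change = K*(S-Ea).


Elo update: delta = K * (S - Ea), where S = 0 (loses)
S - Ea = 0 - 0.9091 = -0.9091
Rating change = 40 * -0.9091
= -36.36

-36.36 rating points


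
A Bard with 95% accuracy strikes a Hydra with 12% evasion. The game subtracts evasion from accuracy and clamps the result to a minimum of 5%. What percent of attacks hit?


accuracy - evasion = 95 - 12 = 83
Apply floor: max(83, 5) = 83
Hit chance = 83%

83%


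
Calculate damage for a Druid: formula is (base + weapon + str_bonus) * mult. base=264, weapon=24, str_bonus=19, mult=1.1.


Sum base + weapon + str = 264 + 24 + 19 = 307
Multiply by 1.1:
307 * 1.1 = 337.7

337.7 damage


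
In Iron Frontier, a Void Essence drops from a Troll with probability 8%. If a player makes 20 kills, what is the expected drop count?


Expected drops = kills * (drop_rate / 100)
= 20 * (8 / 100)
= 20 * 0.08
= 1.6

1.6 drops


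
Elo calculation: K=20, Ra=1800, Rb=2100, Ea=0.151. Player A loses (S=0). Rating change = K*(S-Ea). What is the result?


Elo update: delta = K * (S - Ea), where S = 0 (loses)
S - Ea = 0 - 0.151 = -0.151
Rating change = 20 * -0.151
= -3.02

-3.02 rating points


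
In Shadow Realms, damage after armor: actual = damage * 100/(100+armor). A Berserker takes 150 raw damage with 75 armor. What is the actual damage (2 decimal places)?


actual = 150 * 100 / (100 + 75)
= 150 * 100 / 175
= 15000 / 175
= 85.71

85.71 damage


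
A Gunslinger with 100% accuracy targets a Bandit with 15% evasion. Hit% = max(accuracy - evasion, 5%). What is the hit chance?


accuracy - evasion = 100 - 15 = 85
Apply floor: max(85, 5) = 85
Hit chance = 85%

85%


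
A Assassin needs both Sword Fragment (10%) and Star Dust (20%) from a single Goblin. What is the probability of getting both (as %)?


For independent events, P(both) = P(A) * P(B)
= 10% * 20%
= 200 / 100 %
= 2.0%

2.0%


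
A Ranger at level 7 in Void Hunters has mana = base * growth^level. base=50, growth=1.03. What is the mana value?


value = base * growth^level
= 50 * 1.03^7
= 50 * 1.229874
= 61.49

61.49 mana


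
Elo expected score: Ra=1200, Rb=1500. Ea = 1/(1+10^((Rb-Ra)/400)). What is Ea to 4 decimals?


Elo expected score: Ea = 1/(1 + 10^((Rb-Ra)/400))
Rb - Ra = 1500 - 1200 = 300
(Rb-Ra)/400 = 300/400 = 0.75
10^0.75 = 5.623413
Ea = 1/(1 + 5.623413) = 1/6.623413 = 0.1510

0.1510


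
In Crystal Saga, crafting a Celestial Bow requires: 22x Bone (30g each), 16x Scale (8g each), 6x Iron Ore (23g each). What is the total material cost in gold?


Cost breakdown:
  Bone: 22 * 30 = 660
  Scale: 16 * 8 = 128
  Iron Ore: 6 * 23 = 138
Total = 660 + 128 + 138 = 926

926 gold


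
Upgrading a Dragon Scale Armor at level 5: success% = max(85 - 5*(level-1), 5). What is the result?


raw_rate = 85 - 5 * (5 - 1)
= 85 - 5 * 4
= 85 - 20
= 65
Apply floor: max(65, 5) = 65%

65%


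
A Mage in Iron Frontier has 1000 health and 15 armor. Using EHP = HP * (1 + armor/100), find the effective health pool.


EHP = 1000 * (1 + 15/100)
= 1000 * (1 + 0.15)
= 1000 * 1.15
= 1150.0

1150.0 EHP


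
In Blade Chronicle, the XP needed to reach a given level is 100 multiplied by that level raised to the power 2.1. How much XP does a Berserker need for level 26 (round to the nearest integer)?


XP = 100 * level^2.1
Substitute level = 26:
XP = 100 * 26^2.1
= 100 * 936.3625
= 93636

93636 XP


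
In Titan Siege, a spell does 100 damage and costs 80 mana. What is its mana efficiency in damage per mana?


Efficiency = damage / mana
= 100 / 80
= 1.25

1.25 dmg/mana


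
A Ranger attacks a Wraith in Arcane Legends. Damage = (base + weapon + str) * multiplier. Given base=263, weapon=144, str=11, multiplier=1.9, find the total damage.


Sum base + weapon + str = 263 + 144 + 11 = 418
Multiply by 1.9:
418 * 1.9 = 794.2

794.2 damage


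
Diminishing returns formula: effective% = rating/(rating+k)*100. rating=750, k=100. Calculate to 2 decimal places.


effective% = rating / (rating + k) * 100
= 750 / (750 + 100) * 100
= 750 / 850 * 100
= 0.882353 * 100
= 88.24%

88.24%


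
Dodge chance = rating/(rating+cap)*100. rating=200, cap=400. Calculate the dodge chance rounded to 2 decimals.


dodge% = 200 / (200 + 400) * 100
= 200 / 600 * 100
= 0.333333 * 100
= 33.33%

33.33%


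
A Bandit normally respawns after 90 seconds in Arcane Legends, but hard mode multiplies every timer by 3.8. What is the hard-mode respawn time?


Respawn time = base * multiplier
= 90 * 3.8
= 342.0 seconds

342.0 seconds


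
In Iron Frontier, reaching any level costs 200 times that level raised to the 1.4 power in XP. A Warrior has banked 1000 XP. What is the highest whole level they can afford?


XP = 200 * level^1.4, so level = (XP / 200)^(1/1.4)
= (1000 / 200)^(1/1.4)
= 5.0^0.7143
= 3.1569
Floor: level = 3

level 3


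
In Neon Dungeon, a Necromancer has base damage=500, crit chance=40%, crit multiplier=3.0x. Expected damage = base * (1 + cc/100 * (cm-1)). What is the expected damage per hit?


E[dmg] = base * (1 + crit_chance * (crit_mult - 1))
cc as decimal = 40/100 = 0.4
cm - 1 = 3.0 - 1 = 2.0
Bonus factor = 0.4 * 2.0 = 0.8
Total multiplier = 1 + 0.8 = 1.8
Expected damage = 500 * 1.8 = 900.00

900.00 damage


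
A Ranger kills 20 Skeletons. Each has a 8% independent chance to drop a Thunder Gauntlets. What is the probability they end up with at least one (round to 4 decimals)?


P(at least one) = 1 - P(none) = 1 - (1-p)^n
p = 8/100 = 0.08
1 - p = 0.92
(1 - p)^20 = 0.92^20 = 0.188693
P(at least one) = 1 - 0.188693 = 0.8113

0.8113


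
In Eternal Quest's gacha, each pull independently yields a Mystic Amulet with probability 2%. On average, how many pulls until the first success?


Expected pulls for a geometric distribution = 1/p = 100 / rate%
= 100 / 2
= 50.0

50.0 pulls


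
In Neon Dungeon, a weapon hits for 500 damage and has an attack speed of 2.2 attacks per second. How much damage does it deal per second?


DPS = damage * attack_speed
= 500 * 2.2
= 1100.0

1100.0 DPS


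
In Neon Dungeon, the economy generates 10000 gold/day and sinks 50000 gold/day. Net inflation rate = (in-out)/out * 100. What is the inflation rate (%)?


Net gold = 10000 - 50000 = -40000
Inflation rate = net / sunk * 100 = -40000 / 50000 * 100
= -0.8 * 100
= -80.00%

-80.00%


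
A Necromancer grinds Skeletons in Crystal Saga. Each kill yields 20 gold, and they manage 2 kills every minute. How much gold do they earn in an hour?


Gold per minute = 20 * 2 = 40
Gold per hour = 40 * 60 = 2400

2400 gold/hour


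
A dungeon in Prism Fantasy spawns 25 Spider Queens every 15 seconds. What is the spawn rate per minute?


Spawns per minute = count * (60 / interval)
= 25 * (60 / 15)
= 25 * 4.0
= 100.0

100.0 per minute


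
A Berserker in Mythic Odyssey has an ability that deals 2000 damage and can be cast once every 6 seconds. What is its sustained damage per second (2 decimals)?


DPS = damage / cooldown
= 2000 / 6
= 333.33

333.33 DPS


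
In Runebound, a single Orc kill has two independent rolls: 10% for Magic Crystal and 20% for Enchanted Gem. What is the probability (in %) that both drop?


For independent events, P(both) = P(A) * P(B)
= 10% * 20%
= 200 / 100 %
= 2.0%

2.0%


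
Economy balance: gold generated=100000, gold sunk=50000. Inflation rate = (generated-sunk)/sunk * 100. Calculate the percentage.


Net gold = 100000 - 50000 = 50000
Inflation rate = net / sunk * 100 = 50000 / 50000 * 100
= 1.0 * 100
= 100.00%

100.00%


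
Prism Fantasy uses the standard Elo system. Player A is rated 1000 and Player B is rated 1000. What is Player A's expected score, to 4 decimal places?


Elo expected score: Ea = 1/(1 + 10^((Rb-Ra)/400))
Rb - Ra = 1000 - 1000 = 0
(Rb-Ra)/400 = 0/400 = 0.0
10^0.0 = 1.0
Ea = 1/(1 + 1.0) = 1/2.0 = 0.5000

0.5000


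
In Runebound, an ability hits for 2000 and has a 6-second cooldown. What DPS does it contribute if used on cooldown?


DPS = damage / cooldown
= 2000 / 6
= 333.33

333.33 DPS


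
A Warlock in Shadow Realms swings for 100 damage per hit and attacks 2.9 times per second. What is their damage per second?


DPS = damage * attack_speed
= 100 * 2.9
= 290.0

290.0 DPS


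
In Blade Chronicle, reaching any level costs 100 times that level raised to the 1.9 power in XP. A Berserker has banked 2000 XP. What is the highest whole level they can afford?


XP = 100 * level^1.9, so level = (XP / 100)^(1/1.9)
= (2000 / 100)^(1/1.9)
= 20.0^0.5263
= 4.839
Floor: level = 4

level 4


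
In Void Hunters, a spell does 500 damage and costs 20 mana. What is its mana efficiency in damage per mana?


Efficiency = damage / mana
= 500 / 20
= 25.00

25.00 dmg/mana


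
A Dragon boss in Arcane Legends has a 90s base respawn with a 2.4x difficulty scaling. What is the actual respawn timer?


Respawn time = base * multiplier
= 90 * 2.4
= 216.0 seconds

216.0 seconds


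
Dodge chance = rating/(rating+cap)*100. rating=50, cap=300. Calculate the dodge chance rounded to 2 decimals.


dodge% = 50 / (50 + 300) * 100
= 50 / 350 * 100
= 0.142857 * 100
= 14.29%

14.29%


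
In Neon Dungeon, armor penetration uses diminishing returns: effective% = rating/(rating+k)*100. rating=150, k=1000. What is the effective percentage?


effective% = rating / (rating + k) * 100
= 150 / (150 + 1000) * 100
= 150 / 1150 * 100
= 0.130435 * 100
= 13.04%

13.04%


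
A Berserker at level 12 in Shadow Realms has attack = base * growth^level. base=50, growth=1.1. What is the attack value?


value = base * growth^level
= 50 * 1.1^12
= 50 * 3.138428
= 156.92

156.92 attack


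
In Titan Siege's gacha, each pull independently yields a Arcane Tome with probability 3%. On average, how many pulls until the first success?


Expected pulls for a geometric distribution = 1/p = 100 / rate%
= 100 / 3
= 33.33

33.33 pulls


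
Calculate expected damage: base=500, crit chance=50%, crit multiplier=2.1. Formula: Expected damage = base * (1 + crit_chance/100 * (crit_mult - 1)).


E[dmg] = base * (1 + crit_chance * (crit_mult - 1))
cc as decimal = 50/100 = 0.5
cm - 1 = 2.1 - 1 = 1.1
Bonus factor = 0.5 * 1.1 = 0.55
Total multiplier = 1 + 0.55 = 1.55
Expected damage = 500 * 1.55 = 775.00

775.00 damage


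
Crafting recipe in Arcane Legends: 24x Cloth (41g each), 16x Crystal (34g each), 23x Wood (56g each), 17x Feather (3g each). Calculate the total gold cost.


Cost breakdown:
  Cloth: 24 * 41 = 984
  Crystal: 16 * 34 = 544
  Wood: 23 * 56 = 1288
  Feather: 17 * 3 = 51
Total = 984 + 544 + 1288 + 51 = 2867

2867 gold


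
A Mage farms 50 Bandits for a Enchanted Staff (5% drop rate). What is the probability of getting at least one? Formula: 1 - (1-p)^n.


P(at least one) = 1 - P(none) = 1 - (1-p)^n
p = 5/100 = 0.05
1 - p = 0.95
(1 - p)^50 = 0.95^50 = 0.076945
P(at least one) = 1 - 0.076945 = 0.9231

0.9231


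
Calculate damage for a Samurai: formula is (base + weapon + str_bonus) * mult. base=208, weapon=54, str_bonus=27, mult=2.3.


Sum base + weapon + str = 208 + 54 + 27 = 289
Multiply by 2.3:
289 * 2.3 = 664.7

664.7 damage


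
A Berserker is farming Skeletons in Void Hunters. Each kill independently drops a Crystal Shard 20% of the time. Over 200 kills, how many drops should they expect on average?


Expected drops = kills * (drop_rate / 100)
= 200 * (20 / 100)
= 200 * 0.2
= 40.0

40.0 drops


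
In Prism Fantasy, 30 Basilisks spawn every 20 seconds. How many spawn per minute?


Spawns per minute = count * (60 / interval)
= 30 * (60 / 20)
= 30 * 3.0
= 90.0

90.0 per minute


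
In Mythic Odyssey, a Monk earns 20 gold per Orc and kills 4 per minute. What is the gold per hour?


Gold per minute = 20 * 4 = 80
Gold per hour = 80 * 60 = 4800

4800 gold/hour


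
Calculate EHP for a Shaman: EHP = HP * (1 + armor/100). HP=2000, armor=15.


EHP = 2000 * (1 + 15/100)
= 2000 * (1 + 0.15)
= 2000 * 1.15
= 2300.0

2300.0 EHP


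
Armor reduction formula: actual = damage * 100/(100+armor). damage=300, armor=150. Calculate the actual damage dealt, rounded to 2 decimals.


actual = 300 * 100 / (100 + 150)
= 300 * 100 / 250
= 30000 / 250
= 120.00

120.00 damage


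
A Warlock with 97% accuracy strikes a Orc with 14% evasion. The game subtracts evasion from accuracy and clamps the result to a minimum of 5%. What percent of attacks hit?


accuracy - evasion = 97 - 14 = 83
Apply floor: max(83, 5) = 83
Hit chance = 83%

83%


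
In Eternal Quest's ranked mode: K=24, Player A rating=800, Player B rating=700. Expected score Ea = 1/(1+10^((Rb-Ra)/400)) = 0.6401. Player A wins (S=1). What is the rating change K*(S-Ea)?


Elo update: delta = K * (S - Ea), where S = 1 (wins)
S - Ea = 1 - 0.6401 = 0.3599
Rating change = 24 * 0.3599
= 8.64

8.64 rating points


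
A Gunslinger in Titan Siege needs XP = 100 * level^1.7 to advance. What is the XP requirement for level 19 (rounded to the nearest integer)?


XP = 100 * level^1.7
Substitute level = 19:
XP = 100 * 19^1.7
= 100 * 149.2386
= 14924

14924 XP


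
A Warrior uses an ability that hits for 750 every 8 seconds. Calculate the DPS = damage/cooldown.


DPS = damage / cooldown
= 750 / 8
= 93.75

93.75 DPS


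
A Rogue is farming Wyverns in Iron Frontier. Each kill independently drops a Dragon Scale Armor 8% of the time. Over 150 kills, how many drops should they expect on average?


Expected drops = kills * (drop_rate / 100)
= 150 * (8 / 100)
= 150 * 0.08
= 12.0

12.0 drops


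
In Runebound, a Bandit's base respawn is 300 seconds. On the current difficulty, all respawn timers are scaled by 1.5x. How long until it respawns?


Respawn time = base * multiplier
= 300 * 1.5
= 450.0 seconds

450.0 seconds


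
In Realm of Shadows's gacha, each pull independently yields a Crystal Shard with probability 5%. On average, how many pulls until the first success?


Expected pulls for a geometric distribution = 1/p = 100 / rate%
= 100 / 5
= 20.0

20.0 pulls


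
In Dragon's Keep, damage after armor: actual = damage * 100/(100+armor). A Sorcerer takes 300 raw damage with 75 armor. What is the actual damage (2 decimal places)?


actual = 300 * 100 / (100 + 75)
= 300 * 100 / 175
= 30000 / 175
= 171.43

171.43 damage


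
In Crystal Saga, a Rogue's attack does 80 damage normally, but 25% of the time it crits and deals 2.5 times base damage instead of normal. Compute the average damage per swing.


E[dmg] = base * (1 + crit_chance * (crit_mult - 1))
cc as decimal = 25/100 = 0.25
cm - 1 = 2.5 - 1 = 1.5
Bonus factor = 0.25 * 1.5 = 0.375
Total multiplier = 1 + 0.375 = 1.375
Expected damage = 80 * 1.375 = 110.00

110.00 damage


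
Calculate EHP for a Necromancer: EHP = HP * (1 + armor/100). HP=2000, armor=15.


EHP = 2000 * (1 + 15/100)
= 2000 * (1 + 0.15)
= 2000 * 1.15
= 2300.0

2300.0 EHP


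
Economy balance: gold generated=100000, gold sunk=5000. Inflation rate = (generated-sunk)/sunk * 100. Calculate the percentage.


Net gold = 100000 - 5000 = 95000
Inflation rate = net / sunk * 100 = 95000 / 5000 * 100
= 19.0 * 100
= 1900.00%

1900.00%


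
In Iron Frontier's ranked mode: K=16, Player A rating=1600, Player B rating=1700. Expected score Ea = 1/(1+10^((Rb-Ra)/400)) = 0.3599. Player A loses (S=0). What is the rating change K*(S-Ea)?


Elo update: delta = K * (S - Ea), where S = 0 (loses)
S - Ea = 0 - 0.3599 = -0.3599
Rating change = 16 * -0.3599
= -5.76

-5.76 rating points


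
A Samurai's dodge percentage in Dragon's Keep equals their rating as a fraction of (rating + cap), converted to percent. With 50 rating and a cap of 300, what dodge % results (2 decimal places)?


dodge% = 50 / (50 + 300) * 100
= 50 / 350 * 100
= 0.142857 * 100
= 14.29%

14.29%


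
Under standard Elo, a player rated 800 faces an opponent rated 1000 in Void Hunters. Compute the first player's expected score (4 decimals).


Elo expected score: Ea = 1/(1 + 10^((Rb-Ra)/400))
Rb - Ra = 1000 - 800 = 200
(Rb-Ra)/400 = 200/400 = 0.5
10^0.5 = 3.162278
Ea = 1/(1 + 3.162278) = 1/4.162278 = 0.2403

0.2403


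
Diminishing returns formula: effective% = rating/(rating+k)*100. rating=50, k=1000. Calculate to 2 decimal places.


effective% = rating / (rating + k) * 100
= 50 / (50 + 1000) * 100
= 50 / 1050 * 100
= 0.047619 * 100
= 4.76%

4.76%


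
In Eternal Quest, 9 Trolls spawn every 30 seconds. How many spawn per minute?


Spawns per minute = count * (60 / interval)
= 9 * (60 / 30)
= 9 * 2.0
= 18.0

18.0 per minute


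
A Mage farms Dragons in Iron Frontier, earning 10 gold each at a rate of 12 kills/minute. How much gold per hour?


Gold per minute = 10 * 12 = 120
Gold per hour = 120 * 60 = 7200

7200 gold/hour


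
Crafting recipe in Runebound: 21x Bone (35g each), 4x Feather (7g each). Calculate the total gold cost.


Cost breakdown:
  Bone: 21 * 35 = 735
  Feather: 4 * 7 = 28
Total = 735 + 28 = 763

763 gold


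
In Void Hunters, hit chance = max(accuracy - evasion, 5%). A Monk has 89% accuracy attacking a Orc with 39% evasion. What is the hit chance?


accuracy - evasion = 89 - 39 = 50
Apply floor: max(50, 5) = 50
Hit chance = 50%

50%


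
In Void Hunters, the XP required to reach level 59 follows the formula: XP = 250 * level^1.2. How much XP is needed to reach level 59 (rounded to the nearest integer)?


XP = 250 * level^1.2
Substitute level = 59:
XP = 250 * 59^1.2
= 250 * 133.359
= 33340

33340 XP


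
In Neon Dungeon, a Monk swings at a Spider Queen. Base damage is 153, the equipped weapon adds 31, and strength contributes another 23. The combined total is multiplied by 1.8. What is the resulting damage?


Sum base + weapon + str = 153 + 31 + 23 = 207
Multiply by 1.8:
207 * 1.8 = 372.6

372.6 damage


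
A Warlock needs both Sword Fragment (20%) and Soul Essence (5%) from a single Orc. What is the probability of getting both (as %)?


For independent events, P(both) = P(A) * P(B)
= 20% * 5%
= 100 / 100 %
= 1.0%

1.0%


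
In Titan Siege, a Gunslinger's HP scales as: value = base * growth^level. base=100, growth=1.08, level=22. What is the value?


value = base * growth^level
= 100 * 1.08^22
= 100 * 5.43654
= 543.65

543.65 HP


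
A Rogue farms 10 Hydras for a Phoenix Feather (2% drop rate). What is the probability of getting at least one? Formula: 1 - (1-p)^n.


P(at least one) = 1 - P(none) = 1 - (1-p)^n
p = 2/100 = 0.02
1 - p = 0.98
(1 - p)^10 = 0.98^10 = 0.817073
P(at least one) = 1 - 0.817073 = 0.1829

0.1829


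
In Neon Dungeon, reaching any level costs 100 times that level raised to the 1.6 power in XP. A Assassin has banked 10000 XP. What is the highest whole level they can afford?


XP = 100 * level^1.6, so level = (XP / 100)^(1/1.6)
= (10000 / 100)^(1/1.6)
= 100.0^0.625
= 17.7828
Floor: level = 17

level 17


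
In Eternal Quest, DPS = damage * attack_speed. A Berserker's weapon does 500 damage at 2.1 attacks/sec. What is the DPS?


DPS = damage * attack_speed
= 500 * 2.1
= 1050.0

1050.0 DPS


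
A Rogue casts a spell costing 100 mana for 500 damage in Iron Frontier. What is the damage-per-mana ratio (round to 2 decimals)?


Efficiency = damage / mana
= 500 / 100
= 5.00

5.00 dmg/mana


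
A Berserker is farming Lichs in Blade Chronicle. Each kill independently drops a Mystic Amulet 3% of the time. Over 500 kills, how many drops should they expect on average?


Expected drops = kills * (drop_rate / 100)
= 500 * (3 / 100)
= 500 * 0.03
= 15.0

15.0 drops


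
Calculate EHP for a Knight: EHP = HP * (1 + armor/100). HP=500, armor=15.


EHP = 500 * (1 + 15/100)
= 500 * (1 + 0.15)
= 500 * 1.15
= 575.0

575.0 EHP


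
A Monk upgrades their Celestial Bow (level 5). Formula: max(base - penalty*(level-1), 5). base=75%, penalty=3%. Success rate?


raw_rate = 75 - 3 * (5 - 1)
= 75 - 3 * 4
= 75 - 12
= 63
Apply floor: max(63, 5) = 63%

63%


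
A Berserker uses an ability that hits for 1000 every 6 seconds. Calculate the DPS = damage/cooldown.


DPS = damage / cooldown
= 1000 / 6
= 166.67

166.67 DPS


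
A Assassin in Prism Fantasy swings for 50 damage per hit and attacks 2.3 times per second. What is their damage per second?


DPS = damage * attack_speed
= 50 * 2.3
= 115.0

115.0 DPS


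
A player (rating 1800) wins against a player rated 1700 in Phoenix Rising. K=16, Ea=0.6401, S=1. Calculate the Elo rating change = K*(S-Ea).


Elo update: delta = K * (S - Ea), where S = 1 (wins)
S - Ea = 1 - 0.6401 = 0.3599
Rating change = 16 * 0.3599
= 5.76

5.76 rating points


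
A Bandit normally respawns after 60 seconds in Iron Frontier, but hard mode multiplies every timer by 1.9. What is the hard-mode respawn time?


Respawn time = base * multiplier
= 60 * 1.9
= 114.0 seconds

114.0 seconds


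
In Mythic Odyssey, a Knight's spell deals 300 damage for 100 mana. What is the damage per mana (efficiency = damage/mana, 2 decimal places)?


Efficiency = damage / mana
= 300 / 100
= 3.00

3.00 dmg/mana


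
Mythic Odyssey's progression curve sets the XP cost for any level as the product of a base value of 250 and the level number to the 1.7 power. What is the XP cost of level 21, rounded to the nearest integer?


XP = 250 * level^1.7
Substitute level = 21:
XP = 250 * 21^1.7
= 250 * 176.9183
= 44230

44230 XP


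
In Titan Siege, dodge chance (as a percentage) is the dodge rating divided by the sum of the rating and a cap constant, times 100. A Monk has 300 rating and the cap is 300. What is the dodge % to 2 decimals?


dodge% = 300 / (300 + 300) * 100
= 300 / 600 * 100
= 0.5 * 100
= 50.00%

50.00%


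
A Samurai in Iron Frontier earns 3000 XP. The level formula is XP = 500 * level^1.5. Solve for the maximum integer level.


XP = 500 * level^1.5, so level = (XP / 500)^(1/1.5)
= (3000 / 500)^(1/1.5)
= 6.0^0.6667
= 3.3019
Floor: level = 3

level 3


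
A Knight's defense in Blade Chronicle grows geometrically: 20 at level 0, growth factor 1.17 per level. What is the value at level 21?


value = base * growth^level
= 20 * 1.17^21
= 20 * 27.033551
= 540.67

540.67 defense


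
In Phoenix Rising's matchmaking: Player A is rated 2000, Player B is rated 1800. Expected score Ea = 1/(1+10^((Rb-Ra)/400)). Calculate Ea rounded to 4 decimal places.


Elo expected score: Ea = 1/(1 + 10^((Rb-Ra)/400))
Rb - Ra = 1800 - 2000 = -200
(Rb-Ra)/400 = -200/400 = -0.5
10^-0.5 = 0.316228
Ea = 1/(1 + 0.316228) = 1/1.316228 = 0.7597

0.7597


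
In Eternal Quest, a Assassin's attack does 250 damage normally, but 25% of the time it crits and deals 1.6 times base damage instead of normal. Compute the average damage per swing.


E[dmg] = base * (1 + crit_chance * (crit_mult - 1))
cc as decimal = 25/100 = 0.25
cm - 1 = 1.6 - 1 = 0.6
Bonus factor = 0.25 * 0.6 = 0.15
Total multiplier = 1 + 0.15 = 1.15
Expected damage = 250 * 1.15 = 287.50

287.50 damage


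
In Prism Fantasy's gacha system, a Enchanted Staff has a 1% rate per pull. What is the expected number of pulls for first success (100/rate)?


Expected pulls for a geometric distribution = 1/p = 100 / rate%
= 100 / 1
= 100.0

100.0 pulls


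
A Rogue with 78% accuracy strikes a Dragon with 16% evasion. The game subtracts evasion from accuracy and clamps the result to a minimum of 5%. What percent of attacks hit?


accuracy - evasion = 78 - 16 = 62
Apply floor: max(62, 5) = 62
Hit chance = 62%

62%


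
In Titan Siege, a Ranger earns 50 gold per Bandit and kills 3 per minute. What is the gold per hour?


Gold per minute = 50 * 3 = 150
Gold per hour = 150 * 60 = 9000

9000 gold/hour
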